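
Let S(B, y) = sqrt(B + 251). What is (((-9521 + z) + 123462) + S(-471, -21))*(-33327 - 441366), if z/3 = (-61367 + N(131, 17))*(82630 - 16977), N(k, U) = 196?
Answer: 5719132141830264 - 949386*I*sqrt(55) ≈ 5.7191e+15 - 7.0408e+6*I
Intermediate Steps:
S(B, y) = sqrt(251 + B)
z = -12048178989 (z = 3*((-61367 + 196)*(82630 - 16977)) = 3*(-61171*65653) = 3*(-4016059663) = -12048178989)
(((-9521 + z) + 123462) + S(-471, -21))*(-33327 - 441366) = (((-9521 - 12048178989) + 123462) + sqrt(251 - 471))*(-33327 - 441366) = ((-12048188510 + 123462) + sqrt(-220))*(-474693) = (-12048065048 + 2*I*sqrt(55))*(-474693) = 5719132141830264 - 949386*I*sqrt(55)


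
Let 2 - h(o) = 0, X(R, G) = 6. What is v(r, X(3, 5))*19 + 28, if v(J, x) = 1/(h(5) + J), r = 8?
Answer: 299/10 ≈ 29.900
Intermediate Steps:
h(o) = 2 (h(o) = 2 - 1*0 = 2 + 0 = 2)
v(J, x) = 1/(2 + J)
v(r, X(3, 5))*19 + 28 = 19/(2 + 8) + 28 = 19/10 + 28 = 299/10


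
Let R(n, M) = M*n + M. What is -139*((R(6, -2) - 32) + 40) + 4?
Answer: 838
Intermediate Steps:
R(n, M) = M + M*n
-139*((R(6, -2) - 32) + 40) + 4 = -139*((-2*(1 + 6) - 32) + 40) + 4 = -139*((-2*7 - 32) + 40) + 4 = -139*((-14 - 32) + 40) + 4 = -139*(-46 + 40) + 4 = -139*(-6) + 4 = 834 + 4 = 838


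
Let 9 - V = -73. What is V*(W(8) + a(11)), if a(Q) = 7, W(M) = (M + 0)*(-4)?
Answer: -2050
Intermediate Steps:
W(M) = -4*M (W(M) = M*(-4) = -4*M)
V = 82 (V = 9 - 1*(-73) = 9 + 73 = 82)
V*(W(8) + a(11)) = 82*(-4*8 + 7) = 82*(-32 + 7) = 82*(-25) = -2050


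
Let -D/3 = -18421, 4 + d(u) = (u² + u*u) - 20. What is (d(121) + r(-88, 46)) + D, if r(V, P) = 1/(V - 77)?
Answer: 13945964/165 ≈ 84521.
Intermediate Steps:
d(u) = -24 + 2*u² (d(u) = -4 + ((u² + u*u) - 20) = -4 + ((u² + u²) - 20) = -4 + (2*u² - 20) = -4 + (-20 + 2*u²) = -24 + 2*u²)
r(V, P) = 1/(-77 + V)
D = 55263 (D = -3*(-18421) = 55263)
(d(121) + r(-88, 46)) + D = ((-24 + 2*121²) + 1/(-77 - 88)) + 55263 = ((-24 + 2*14641) + 1/(-165)) + 55263 = ((-24 + 29282) - 1/165) + 55263 = (29258 - 1/165) + 55263 = 4827569/165 + 55263 = 13945964/165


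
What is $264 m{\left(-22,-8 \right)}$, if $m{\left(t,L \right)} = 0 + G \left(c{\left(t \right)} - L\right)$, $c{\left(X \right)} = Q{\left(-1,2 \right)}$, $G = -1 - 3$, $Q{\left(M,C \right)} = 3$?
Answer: $-11616$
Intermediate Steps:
$G = -4$
$c{\left(X \right)} = 3$
$m{\left(t,L \right)} = -12 + 4 L$ ($m{\left(t,L \right)} = 0 - 4 \left(3 - L\right) = 0 + \left(-12 + 4 L\right) = -12 + 4 L$)
$264 m{\left(-22,-8 \right)} = 264 \left(-12 + 4 \left(-8\right)\right) = 264 \left(-12 - 32\right) = 264 \left(-44\right) = -11616$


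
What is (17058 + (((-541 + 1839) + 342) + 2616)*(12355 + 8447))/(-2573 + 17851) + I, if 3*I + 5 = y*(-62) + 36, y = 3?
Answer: 131641510/22917 ≈ 5744.3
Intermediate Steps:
I = -155/3 (I = -5/3 + (3*(-62) + 36)/3 = -5/3 + (-186 + 36)/3 = -5/3 + (1/3)*(-150) = -5/3 - 50 = -155/3 ≈ -51.667)
(17058 + (((-541 + 1839) + 342) + 2616)*(12355 + 8447))/(-2573 + 17851) + I = (17058 + (((-541 + 1839) + 342) + 2616)*(12355 + 8447))/(-2573 + 17851) - 155/3 = (17058 + ((1298 + 342) + 2616)*20802)/15278 - 155/3 = (17058 + (1640 + 2616)*20802)*(1/15278) - 155/3 = (17058 + 4256*20802)*(1/15278) - 155/3 = (17058 + 88533312)*(1/15278) - 155/3 = 88550370*(1/15278) - 155/3 = 44275185/7639 - 155/3 = 131641510/22917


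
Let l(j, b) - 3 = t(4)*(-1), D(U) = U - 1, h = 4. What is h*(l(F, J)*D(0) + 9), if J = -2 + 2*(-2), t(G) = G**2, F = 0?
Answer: 88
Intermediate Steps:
D(U) = -1 + U
J = -6 (J = -2 - 4 = -6)
l(j, b) = -13 (l(j, b) = 3 + 4**2*(-1) = 3 + 16*(-1) = 3 - 16 = -13)
h*(l(F, J)*D(0) + 9) = 4*(-13*(-1 + 0) + 9) = 4*(-13*(-1) + 9) = 4*(13 + 9) = 4*22 = 88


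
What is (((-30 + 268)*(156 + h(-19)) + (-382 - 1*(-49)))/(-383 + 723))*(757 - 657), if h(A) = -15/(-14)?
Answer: 185250/17 ≈ 10897.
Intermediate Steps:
h(A) = 15/14 (h(A) = -15*(-1/14) = 15/14)
(((-30 + 268)*(156 + h(-19)) + (-382 - 1*(-49)))/(-383 + 723))*(757 - 657) = (((-30 + 268)*(156 + 15/14) + (-382 - 1*(-49)))/(-383 + 723))*(757 - 657) = ((238*(2199/14) + (-382 + 49))/340)*100 = ((37383 - 333)*(1/340))*100 = (37050*(1/340))*100 = (3705/34)*100 = 185250/17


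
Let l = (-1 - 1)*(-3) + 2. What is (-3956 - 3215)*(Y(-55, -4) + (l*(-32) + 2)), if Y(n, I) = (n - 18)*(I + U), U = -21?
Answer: -11265641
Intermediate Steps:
Y(n, I) = (-21 + I)*(-18 + n) (Y(n, I) = (n - 18)*(I - 21) = (-18 + n)*(-21 + I) = (-21 + I)*(-18 + n))
l = 8 (l = -2*(-3) + 2 = 6 + 2 = 8)
(-3956 - 3215)*(Y(-55, -4) + (l*(-32) + 2)) = (-3956 - 3215)*((378 - 21*(-55) - 18*(-4) - 4*(-55)) + (8*(-32) + 2)) = -7171*((378 + 1155 + 72 + 220) + (-256 + 2)) = -7171*(1825 - 254) = -7171*1571 = -11265641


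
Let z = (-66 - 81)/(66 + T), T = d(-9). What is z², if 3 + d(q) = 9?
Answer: 2401/576 ≈ 4.1684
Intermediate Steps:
d(q) = 6 (d(q) = -3 + 9 = 6)
T = 6
z = -49/24 (z = (-66 - 81)/(66 + 6) = -147/72 = -147*1/72 = -49/24 ≈ -2.0417)
z² = (-49/24)² = 2401/576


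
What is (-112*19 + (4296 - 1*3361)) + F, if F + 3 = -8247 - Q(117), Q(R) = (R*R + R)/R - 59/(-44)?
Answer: -420743/44 ≈ -9562.3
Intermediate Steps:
Q(R) = 59/44 + (R + R²)/R (Q(R) = (R² + R)/R - 59*(-1/44) = (R + R²)/R + 59/44 = 59/44 + (R + R²)/R)
F = -368251/44 (F = -3 + (-8247 - (103/44 + 117)) = -3 + (-8247 - 1*5251/44) = -3 + (-8247 - 5251/44) = -3 - 368119/44 = -368251/44 ≈ -8369.3)
(-112*19 + (4296 - 1*3361)) + F = (-112*19 + (4296 - 1*3361)) - 368251/44 = (-2128 + (4296 - 3361)) - 368251/44 = (-2128 + 935) - 368251/44 = -1193 - 368251/44 = -420743/44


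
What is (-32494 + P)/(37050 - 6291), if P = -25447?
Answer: -57941/30759 ≈ -1.8837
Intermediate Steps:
(-32494 + P)/(37050 - 6291) = (-32494 - 25447)/(37050 - 6291) = -57941/30759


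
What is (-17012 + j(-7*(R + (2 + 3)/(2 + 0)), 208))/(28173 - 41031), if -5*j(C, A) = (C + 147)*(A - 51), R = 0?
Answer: 70261/42860 ≈ 1.6393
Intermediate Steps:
j(C, A) = -(-51 + A)*(147 + C)/5 (j(C, A) = -(C + 147)*(A - 51)/5 = -(147 + C)*(-51 + A)/5 = -(-51 + A)*(147 + C)/5)
(-17012 + j(-7*(R + (2 + 3)/(2 + 0)), 208))/(28173 - 41031) = (-17012 + (7497/5 - 147/5*208 + 51*(-7*(0 + (2 + 3)/(2 + 0)))/5 - ⅕*208*(-7*(0 + (2 + 3)/(2 + 0)))))/(28173 - 41031) = (-17012 + (7497/5 - 30576/5 + 51*(-7*(0 + 5/2))/5 - ⅕*208*(-7*(0 + 5/2))))/(-12858) = (-17012 + (7497/5 - 30576/5 + 51*(-7*(0 + 5*(½)))/5 - ⅕*208*(-7*(0 + 5*(½)))))*(-1/12858) = (-17012 + (7497/5 - 30576/5 + 51*(-7*(0 + 5/2))/5 - ⅕*208*(-7*(0 + 5/2))))*(-1/12858) = (-17012 + (7497/5 - 30576/5 + 51*(-7*5/2)/5 - ⅕*208*(-7*5/2)))*(-1/12858) = (-17012 + (7497/5 - 30576/5 + (51/5)*(-35/2) - ⅕*208*(-35/2)))*(-1/12858) = (-17012 + (7497/5 - 30576/5 - 357/2 + 728))*(-1/12858) = (-17012 - 40663/10)*(-1/12858) = -210783/10*(-1/12858) = 70261/42860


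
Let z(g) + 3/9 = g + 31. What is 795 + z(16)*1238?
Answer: 175705/3 ≈ 58568.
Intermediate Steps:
z(g) = 92/3 + g (z(g) = -⅓ + (g + 31) = -⅓ + (31 + g) = 92/3 + g)
795 + z(16)*1238 = 795 + (92/3 + 16)*1238 = 795 + (140/3)*1238 = 795 + 173320/3 = 175705/3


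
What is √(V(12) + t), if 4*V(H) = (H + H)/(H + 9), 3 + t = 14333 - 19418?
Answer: I*√249298/7 ≈ 71.328*I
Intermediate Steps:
t = -5088 (t = -3 + (14333 - 19418) = -3 - 5085 = -5088)
V(H) = H/(2*(9 + H)) (V(H) = ((H + H)/(H + 9))/4 = ((2*H)/(9 + H))/4 = (2*H/(9 + H))/4 = H/(2*(9 + H)))
√(V(12) + t) = √((½)*12/(9 + 12) - 5088) = √((½)*12/21 - 5088) = √((½)*12*(1/21) - 5088) = √(2/7 - 5088) = √(-35614/7) = I*√249298/7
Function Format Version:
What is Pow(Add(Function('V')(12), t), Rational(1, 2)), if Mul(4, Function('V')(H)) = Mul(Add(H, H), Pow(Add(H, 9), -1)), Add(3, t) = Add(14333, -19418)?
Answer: Mul(Rational(1, 7), I, Pow(249298, Rational(1, 2))) ≈ Mul(71.328, I)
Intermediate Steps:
t = -5088 (t = Add(-3, Add(14333, -19418)) = Add(-3, -5085) = -5088)
Function('V')(H) = Mul(Rational(1, 2), H, Pow(Add(9, H), -1)) (Function('V')(H) = Mul(Rational(1, 4), Mul(Add(H, H), Pow(Add(H, 9), -1))) = Mul(Rational(1, 4), Mul(Mul(2, H), Pow(Add(9, H), -1))) = Mul(Rational(1, 4), Mul(2, H, Pow(Add(9, H), -1))) = Mul(Rational(1, 2), H, Pow(Add(9, H), -1)))
Pow(Add(Function('V')(12), t), Rational(1, 2)) = Pow(Add(Mul(Rational(1, 2), 12, Pow(Add(9, 12), -1)), -5088), Rational(1, 2)) = Pow(Add(Mul(Rational(1, 2), 12, Pow(21, -1)), -5088), Rational(1, 2)) = Pow(Add(Mul(Rational(1, 2), 12, Rational(1, 21)), -5088), Rational(1, 2)) = Pow(Add(Rational(2, 7), -5088), Rational(1, 2)) = Pow(Rational(-35614, 7), Rational(1, 2)) = Mul(Rational(1, 7), I, Pow(249298, Rational(1, 2)))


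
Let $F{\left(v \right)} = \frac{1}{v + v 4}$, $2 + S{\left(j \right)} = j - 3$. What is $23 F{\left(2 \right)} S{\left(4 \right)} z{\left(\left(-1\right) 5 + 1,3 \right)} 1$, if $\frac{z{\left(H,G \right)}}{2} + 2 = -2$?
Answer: $\frac{92}{5} \approx 18.4$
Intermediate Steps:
$z{\left(H,G \right)} = -8$ ($z{\left(H,G \right)} = -4 + 2 \left(-2\right) = -4 - 4 = -8$)
$S{\left(j \right)} = -5 + j$ ($S{\left(j \right)} = -2 + \left(j - 3\right) = -2 + \left(-3 + j\right) = -5 + j$)
$F{\left(v \right)} = \frac{1}{5 v}$ ($F{\left(v \right)} = \frac{1}{v + 4 v} = \frac{1}{5 v}$)
$23 F{\left(2 \right)} S{\left(4 \right)} z{\left(\left(-1\right) 5 + 1,3 \right)} 1 = 23 \frac{1}{5 \cdot 2} \left(-5 + 4\right) \left(-8\right) 1 = 23 \cdot \frac{1}{5} \cdot \frac{1}{2} \left(-1\right) \left(-8\right) 1 = 23 \cdot \frac{1}{10} \cdot 8 \cdot 1 = \frac{23}{10} \cdot 8 = \frac{92}{5}$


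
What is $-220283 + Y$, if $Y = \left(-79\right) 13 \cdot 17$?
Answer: $-237742$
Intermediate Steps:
$Y = -17459$ ($Y = \left(-1027\right) 17 = -17459$)
$-220283 + Y = -220283 - 17459 = -237742$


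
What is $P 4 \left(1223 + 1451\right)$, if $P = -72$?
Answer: $-770112$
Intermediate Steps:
$P 4 \left(1223 + 1451\right) = \left(-72\right) 4 \left(1223 + 1451\right) = \left(-288\right) 2674 = -770112$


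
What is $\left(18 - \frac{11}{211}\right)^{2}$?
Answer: $\frac{14341369}{44521} \approx 322.13$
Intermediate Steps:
$\left(18 - \frac{11}{211}\right)^{2} = \left(\frac{3787}{211}\right)^{2} = \frac{14341369}{44521}$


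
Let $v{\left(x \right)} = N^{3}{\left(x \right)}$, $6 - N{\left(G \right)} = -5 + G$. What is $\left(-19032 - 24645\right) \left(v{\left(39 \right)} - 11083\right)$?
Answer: $1442869695$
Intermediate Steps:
$N{\left(G \right)} = 11 - G$ ($N{\left(G \right)} = 6 - \left(-5 + G\right) = 11 - G$)
$v{\left(x \right)} = \left(11 - x\right)^{3}$
$\left(-19032 - 24645\right) \left(v{\left(39 \right)} - 11083\right) = \left(-19032 - 24645\right) \left(- \left(-11 + 39\right)^{3} - 11083\right) = - 43677 \left(- 28^{3} - 11083\right) = - 43677 \left(\left(-1\right) 21952 - 11083\right) = - 43677 \left(-21952 - 11083\right) = \left(-43677\right) \left(-33035\right) = 1442869695$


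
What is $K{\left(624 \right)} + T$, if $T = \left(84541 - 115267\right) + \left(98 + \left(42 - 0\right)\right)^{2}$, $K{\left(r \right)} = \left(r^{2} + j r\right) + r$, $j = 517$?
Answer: $701482$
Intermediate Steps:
$K{\left(r \right)} = r^{2} + 518 r$ ($K{\left(r \right)} = \left(r^{2} + 517 r\right) + r = r^{2} + 518 r$)
$T = -11126$ ($T = -30726 + \left(98 + \left(42 + 0\right)\right)^{2} = -30726 + \left(98 + 42\right)^{2} = -30726 + 140^{2} = -30726 + 19600 = -11126$)
$K{\left(624 \right)} + T = 624 \left(518 + 624\right) - 11126 = 624 \cdot 1142 - 11126 = 712608 - 11126 = 701482$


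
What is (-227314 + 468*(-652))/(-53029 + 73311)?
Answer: -266225/10141 ≈ -26.252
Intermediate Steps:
(-227314 + 468*(-652))/(-53029 + 73311) = (-227314 - 305136)/20282 = -532450*1/20282 = -266225/10141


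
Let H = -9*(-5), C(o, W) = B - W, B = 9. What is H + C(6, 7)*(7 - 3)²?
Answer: 77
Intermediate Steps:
C(o, W) = 9 - W
H = 45
H + C(6, 7)*(7 - 3)² = 45 + (9 - 1*7)*(7 - 3)² = 45 + (9 - 7)*4² = 45 + 2*16 = 45 + 32 = 77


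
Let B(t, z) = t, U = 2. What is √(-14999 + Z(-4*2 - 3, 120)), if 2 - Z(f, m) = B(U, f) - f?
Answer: I*√15010 ≈ 122.52*I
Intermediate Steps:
Z(f, m) = f (Z(f, m) = 2 - (2 - f) = 2 + (-2 + f) = f)
√(-14999 + Z(-4*2 - 3, 120)) = √(-14999 + (-4*2 - 3)) = √(-14999 + (-8 - 3)) = √(-14999 - 11) = √(-15010) = I*√15010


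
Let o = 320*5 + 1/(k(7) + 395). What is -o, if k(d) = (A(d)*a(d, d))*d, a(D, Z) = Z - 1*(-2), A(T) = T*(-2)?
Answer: -779199/487 ≈ -1600.0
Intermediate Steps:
A(T) = -2*T
a(D, Z) = 2 + Z (a(D, Z) = Z + 2 = 2 + Z)
k(d) = -2*d**2*(2 + d) (k(d) = ((-2*d)*(2 + d))*d = (-2*d*(2 + d))*d = -2*d**2*(2 + d))
o = 779199/487 (o = 320*5 + 1/(2*7**2*(-2 - 1*7) + 395) = 1600 + 1/(2*49*(-2 - 7) + 395) = 1600 + 1/(2*49*(-9) + 395) = 1600 + 1/(-882 + 395) = 1600 + 1/(-487) = 1600 - 1/487 = 779199/487 ≈ 1600.0)
-o = -1*779199/487 = -779199/487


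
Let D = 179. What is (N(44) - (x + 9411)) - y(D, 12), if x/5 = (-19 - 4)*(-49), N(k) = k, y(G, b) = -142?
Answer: -14860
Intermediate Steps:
x = 5635 (x = 5*((-19 - 4)*(-49)) = 5*(-23*(-49)) = 5*1127 = 5635)
(N(44) - (x + 9411)) - y(D, 12) = (44 - (5635 + 9411)) - 1*(-142) = (44 - 1*15046) + 142 = (44 - 15046) + 142 = -15002 + 142 = -14860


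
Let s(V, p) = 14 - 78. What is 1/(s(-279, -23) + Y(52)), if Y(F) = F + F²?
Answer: 1/2692 ≈ 0.00037147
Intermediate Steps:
s(V, p) = -64
1/(s(-279, -23) + Y(52)) = 1/(-64 + 52*(1 + 52)) = 1/(-64 + 52*53) = 1/(-64 + 2756) = 1/2692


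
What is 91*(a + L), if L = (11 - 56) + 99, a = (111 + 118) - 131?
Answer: 13832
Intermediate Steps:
a = 98 (a = 229 - 131 = 98)
L = 54 (L = -45 + 99 = 54)
91*(a + L) = 91*(98 + 54) = 91*152 = 13832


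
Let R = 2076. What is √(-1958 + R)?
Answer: √118 ≈ 10.863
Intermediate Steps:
√(-1958 + R) = √(-1958 + 2076) = √118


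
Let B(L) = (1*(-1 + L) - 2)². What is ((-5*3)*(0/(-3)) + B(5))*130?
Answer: 520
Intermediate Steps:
B(L) = (-3 + L)² (B(L) = ((-1 + L) - 2)² = (-3 + L)²)
((-5*3)*(0/(-3)) + B(5))*130 = ((-5*3)*(0/(-3)) + (-3 + 5)²)*130 = (-0*(-1)/3 + 2²)*130 = (-15*0 + 4)*130 = (0 + 4)*130 = 4*130 = 520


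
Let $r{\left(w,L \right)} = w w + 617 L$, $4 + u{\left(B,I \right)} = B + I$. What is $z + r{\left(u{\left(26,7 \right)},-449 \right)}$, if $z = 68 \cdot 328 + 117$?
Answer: $-253771$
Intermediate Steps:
$u{\left(B,I \right)} = -4 + B + I$ ($u{\left(B,I \right)} = -4 + \left(B + I\right) = -4 + B + I$)
$r{\left(w,L \right)} = w^{2} + 617 L$
$z = 22421$ ($z = 22304 + 117 = 22421$)
$z + r{\left(u{\left(26,7 \right)},-449 \right)} = 22421 + \left(\left(-4 + 26 + 7\right)^{2} + 617 \left(-449\right)\right) = 22421 - \left(277033 - 29^{2}\right) = 22421 + \left(841 - 277033\right) = 22421 - 276192 = -253771$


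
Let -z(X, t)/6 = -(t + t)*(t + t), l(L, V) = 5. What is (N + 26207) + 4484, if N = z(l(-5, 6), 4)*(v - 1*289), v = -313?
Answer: -200477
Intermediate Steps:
z(X, t) = 24*t² (z(X, t) = -(-6)*(t + t)*(t + t) = -(-6)*(2*t)*(2*t) = -(-6)*4*t² = -(-24)*t² = 24*t²)
N = -231168 (N = (24*4²)*(-313 - 1*289) = (24*16)*(-313 - 289) = 384*(-602) = -231168)
(N + 26207) + 4484 = (-231168 + 26207) + 4484 = -204961 + 4484 = -200477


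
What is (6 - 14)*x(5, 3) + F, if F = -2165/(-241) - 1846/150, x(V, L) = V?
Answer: -783068/18075 ≈ -43.323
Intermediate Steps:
F = -60068/18075 (F = -2165*(-1/241) - 1846*1/150 = 2165/241 - 923/75 = -60068/18075 ≈ -3.3233)
(6 - 14)*x(5, 3) + F = (6 - 14)*5 - 60068/18075 = -8*5 - 60068/18075 = -40 - 60068/18075 = -783068/18075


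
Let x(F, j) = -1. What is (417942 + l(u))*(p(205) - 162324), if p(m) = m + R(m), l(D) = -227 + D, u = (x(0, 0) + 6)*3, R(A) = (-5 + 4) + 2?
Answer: -67721552140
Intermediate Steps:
R(A) = 1 (R(A) = -1 + 2 = 1)
u = 15 (u = (-1 + 6)*3 = 5*3 = 15)
p(m) = 1 + m (p(m) = m + 1 = 1 + m)
(417942 + l(u))*(p(205) - 162324) = (417942 + (-227 + 15))*((1 + 205) - 162324) = (417942 - 212)*(206 - 162324) = 417730*(-162118) = -67721552140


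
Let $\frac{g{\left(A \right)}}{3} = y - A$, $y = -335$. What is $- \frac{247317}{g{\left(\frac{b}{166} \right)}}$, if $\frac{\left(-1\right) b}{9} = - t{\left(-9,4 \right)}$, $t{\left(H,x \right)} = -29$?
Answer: $\frac{1954982}{7907} \approx 247.25$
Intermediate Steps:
$b = -261$ ($b = - 9 \left(\left(-1\right) \left(-29\right)\right) = \left(-9\right) 29 = -261$)
$g{\left(A \right)} = -1005 - 3 A$ ($g{\left(A \right)} = 3 \left(-335 - A\right) = -1005 - 3 A$)
$- \frac{247317}{g{\left(\frac{b}{166} \right)}} = - \frac{247317}{-1005 - 3 \left(- \frac{261}{166}\right)} = - \frac{247317}{-1005 - 3 \left(\left(-261\right) \frac{1}{166}\right)} = - \frac{247317}{-1005 - - \frac{783}{166}} = - \frac{247317}{-1005 + \frac{783}{166}} = - \frac{247317}{- \frac{166047}{166}} = \left(-247317\right) \left(- \frac{166}{166047}\right) = \frac{1954982}{7907}$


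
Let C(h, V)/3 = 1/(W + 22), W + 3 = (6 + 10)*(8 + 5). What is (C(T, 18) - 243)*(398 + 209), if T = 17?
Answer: -33480906/227 ≈ -1.4749e+5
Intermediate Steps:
W = 205 (W = -3 + (6 + 10)*(8 + 5) = -3 + 16*13 = -3 + 208 = 205)
C(h, V) = 3/227 (C(h, V) = 3/(205 + 22) = 3/227)
(C(T, 18) - 243)*(398 + 209) = (3/227 - 243)*(398 + 209) = -55158/227*607 = -33480906/227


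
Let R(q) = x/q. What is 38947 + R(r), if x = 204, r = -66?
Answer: 428383/11 ≈ 38944.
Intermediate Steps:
R(q) = 204/q
38947 + R(r) = 38947 + 204/(-66) = 38947 + 204*(-1/66) = 38947 - 34/11 = 428383/11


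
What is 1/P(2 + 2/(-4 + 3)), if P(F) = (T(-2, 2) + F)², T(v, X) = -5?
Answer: 1/25 ≈ 0.040000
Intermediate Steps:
P(F) = (-5 + F)²
1/P(2 + 2/(-4 + 3)) = 1/((-5 + (2 + 2/(-4 + 3)))²) = 1/((-5 + (2 + 2/(-1)))²) = 1/((-5 + (2 + 2*(-1)))²) = 1/((-5 + (2 - 2))²) = 1/((-5 + 0)²) = 1/((-5)²) = 1/25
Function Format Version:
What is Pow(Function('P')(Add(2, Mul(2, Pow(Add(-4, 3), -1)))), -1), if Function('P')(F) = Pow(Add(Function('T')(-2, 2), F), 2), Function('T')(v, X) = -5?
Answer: Rational(1, 25) ≈ 0.040000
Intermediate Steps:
Function('P')(F) = Pow(Add(-5, F), 2)
Pow(Function('P')(Add(2, Mul(2, Pow(Add(-4, 3), -1)))), -1) = Pow(Pow(Add(-5, Add(2, Mul(2, Pow(Add(-4, 3), -1)))), 2), -1) = Pow(Pow(Add(-5, Add(2, Mul(2, Pow(-1, -1)))), 2), -1) = Pow(Pow(Add(-5, Add(2, Mul(2, -1))), 2), -1) = Pow(Pow(Add(-5, Add(2, -2)), 2), -1) = Pow(Pow(Add(-5, 0), 2), -1) = Pow(Pow(-5, 2), -1) = Pow(25, -1) = Rational(1, 25)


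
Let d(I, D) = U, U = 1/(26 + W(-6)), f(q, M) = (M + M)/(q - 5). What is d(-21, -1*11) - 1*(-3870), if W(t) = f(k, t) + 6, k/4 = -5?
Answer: 3142465/812 ≈ 3870.0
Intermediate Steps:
k = -20 (k = 4*(-5) = -20)
f(q, M) = 2*M/(-5 + q) (f(q, M) = (2*M)/(-5 + q) = 2*M/(-5 + q))
W(t) = 6 - 2*t/25 (W(t) = 2*t/(-5 - 20) + 6 = 2*t/(-25) + 6 = 2*t*(-1/25) + 6 = -2*t/25 + 6 = 6 - 2*t/25)
U = 25/812 (U = 1/(26 + (6 - 2/25*(-6))) = 1/(26 + (6 + 12/25)) = 1/(26 + 162/25) = 1/(812/25) = 25/812 ≈ 0.030788)
d(I, D) = 25/812
d(-21, -1*11) - 1*(-3870) = 25/812 - 1*(-3870) = 25/812 + 3870 = 3142465/812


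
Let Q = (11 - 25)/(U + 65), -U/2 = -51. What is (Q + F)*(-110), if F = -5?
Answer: 93390/167 ≈ 559.22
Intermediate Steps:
U = 102 (U = -2*(-51) = 102)
Q = -14/167 (Q = (11 - 25)/(102 + 65) = -14/167 ≈ -0.083832)
(Q + F)*(-110) = (-14/167 - 5)*(-110) = -849/167*(-110) = 93390/167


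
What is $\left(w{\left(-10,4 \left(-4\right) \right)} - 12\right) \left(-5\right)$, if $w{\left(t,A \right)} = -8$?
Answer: $100$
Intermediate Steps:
$\left(w{\left(-10,4 \left(-4\right) \right)} - 12\right) \left(-5\right) = \left(-8 - 12\right) \left(-5\right) = \left(-20\right) \left(-5\right) = 100$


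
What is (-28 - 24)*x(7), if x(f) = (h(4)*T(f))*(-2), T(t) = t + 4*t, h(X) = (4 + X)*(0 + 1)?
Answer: 29120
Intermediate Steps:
h(X) = 4 + X (h(X) = (4 + X)*1 = 4 + X)
T(t) = 5*t
x(f) = -80*f (x(f) = ((4 + 4)*(5*f))*(-2) = (8*(5*f))*(-2) = (40*f)*(-2) = -80*f)
(-28 - 24)*x(7) = (-28 - 24)*(-80*7) = -52*(-560) = 29120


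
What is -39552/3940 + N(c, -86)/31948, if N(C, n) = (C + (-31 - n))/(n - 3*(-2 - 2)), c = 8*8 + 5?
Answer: -5844214279/582172430 ≈ -10.039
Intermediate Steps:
c = 69 (c = 64 + 5 = 69)
N(C, n) = (-31 + C - n)/(12 + n) (N(C, n) = (-31 + C - n)/(n - 3*(-4)) = (-31 + C - n)/(n + 12) = (-31 + C - n)/(12 + n))
-39552/3940 + N(c, -86)/31948 = -39552/3940 + ((-31 + 69 - 1*(-86))/(12 - 86))/31948 = -39552*1/3940 + ((-31 + 69 + 86)/(-74))*(1/31948) = -9888/985 - 1/74*124*(1/31948) = -9888/985 - 62/37*1/31948 = -9888/985 - 31/591038 = -5844214279/582172430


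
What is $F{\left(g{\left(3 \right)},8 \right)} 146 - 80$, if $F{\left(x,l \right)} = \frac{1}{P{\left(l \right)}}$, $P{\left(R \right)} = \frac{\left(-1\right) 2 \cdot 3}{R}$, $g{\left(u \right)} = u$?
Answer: $- \frac{824}{3} \approx -274.67$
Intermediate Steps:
$P{\left(R \right)} = - \frac{6}{R}$ ($P{\left(R \right)} = \frac{\left(-2\right) 3}{R} = - \frac{6}{R}$)
$F{\left(x,l \right)} = - \frac{l}{6}$ ($F{\left(x,l \right)} = \frac{1}{\left(-6\right) \frac{1}{l}} = - \frac{l}{6}$)
$F{\left(g{\left(3 \right)},8 \right)} 146 - 80 = \left(- \frac{1}{6}\right) 8 \cdot 146 - 80 = \left(- \frac{4}{3}\right) 146 - 80 = - \frac{584}{3} - 80 = - \frac{824}{3}$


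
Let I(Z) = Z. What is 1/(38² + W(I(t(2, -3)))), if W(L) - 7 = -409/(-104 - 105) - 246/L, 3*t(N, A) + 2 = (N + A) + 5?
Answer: 209/226547 ≈ 0.00092255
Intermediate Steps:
t(N, A) = 1 + A/3 + N/3 (t(N, A) = -⅔ + ((N + A) + 5)/3 = -⅔ + ((A + N) + 5)/3 = -⅔ + (5 + A + N)/3 = -⅔ + (5/3 + A/3 + N/3) = 1 + A/3 + N/3)
W(L) = 1872/209 - 246/L (W(L) = 7 + (-409/(-104 - 105) - 246/L) = 7 + (-409/(-209) - 246/L) = 7 + (-409*(-1/209) - 246/L) = 7 + (409/209 - 246/L) = 1872/209 - 246/L)
1/(38² + W(I(t(2, -3)))) = 1/(38² + (1872/209 - 246/(1 + (⅓)*(-3) + (⅓)*2))) = 1/(1444 + (1872/209 - 246/(1 - 1 + ⅔))) = 1/(1444 + (1872/209 - 246/⅔)) = 1/(1444 + (1872/209 - 246*3/2)) = 1/(1444 + (1872/209 - 369)) = 1/(1444 - 75249/209) = 1/(226547/209) = 209/226547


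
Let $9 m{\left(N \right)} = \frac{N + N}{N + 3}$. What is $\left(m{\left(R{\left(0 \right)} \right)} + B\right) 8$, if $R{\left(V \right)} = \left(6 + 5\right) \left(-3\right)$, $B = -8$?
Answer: $- \frac{2792}{45} \approx -62.044$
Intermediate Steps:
$R{\left(V \right)} = -33$ ($R{\left(V \right)} = 11 \left(-3\right) = -33$)
$m{\left(N \right)} = \frac{2 N}{9 \left(3 + N\right)}$ ($m{\left(N \right)} = \frac{\left(N + N\right) \frac{1}{N + 3}}{9} = \frac{2 N \frac{1}{3 + N}}{9} = \frac{2 N}{9 \left(3 + N\right)}$)
$\left(m{\left(R{\left(0 \right)} \right)} + B\right) 8 = \left(\frac{2}{9} \left(-33\right) \frac{1}{3 - 33} - 8\right) 8 = \left(\frac{2}{9} \left(-33\right) \frac{1}{-30} - 8\right) 8 = \left(\frac{2}{9} \left(-33\right) \left(- \frac{1}{30}\right) - 8\right) 8 = \left(\frac{11}{45} - 8\right) 8 = \left(- \frac{349}{45}\right) 8 = - \frac{2792}{45}$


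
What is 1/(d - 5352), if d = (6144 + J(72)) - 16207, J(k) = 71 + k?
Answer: -1/15272 ≈ -6.5479e-5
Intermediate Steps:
d = -9920 (d = (6144 + (71 + 72)) - 16207 = (6144 + 143) - 16207 = 6287 - 16207 = -9920)
1/(d - 5352) = 1/(-9920 - 5352) = 1/(-15272) = -1/15272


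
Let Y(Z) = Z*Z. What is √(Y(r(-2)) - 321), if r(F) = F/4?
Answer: I*√1283/2 ≈ 17.909*I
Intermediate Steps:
r(F) = F/4 (r(F) = F*(¼) = F/4)
Y(Z) = Z²
√(Y(r(-2)) - 321) = √(((¼)*(-2))² - 321) = √((-½)² - 321) = √(¼ - 321) = √(-1283/4) = I*√1283/2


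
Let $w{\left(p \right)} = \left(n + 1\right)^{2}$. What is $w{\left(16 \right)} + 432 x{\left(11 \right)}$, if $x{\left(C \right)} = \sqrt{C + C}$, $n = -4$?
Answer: $9 + 432 \sqrt{22} \approx 2035.3$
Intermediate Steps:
$w{\left(p \right)} = 9$ ($w{\left(p \right)} = \left(-4 + 1\right)^{2} = \left(-3\right)^{2} = 9$)
$x{\left(C \right)} = \sqrt{2} \sqrt{C}$ ($x{\left(C \right)} = \sqrt{2 C} = \sqrt{2} \sqrt{C}$)
$w{\left(16 \right)} + 432 x{\left(11 \right)} = 9 + 432 \sqrt{2} \sqrt{11} = 9 + 432 \sqrt{22}$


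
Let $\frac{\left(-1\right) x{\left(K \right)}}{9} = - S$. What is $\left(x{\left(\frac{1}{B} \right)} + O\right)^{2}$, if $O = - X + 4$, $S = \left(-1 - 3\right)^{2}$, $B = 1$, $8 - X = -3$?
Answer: $18769$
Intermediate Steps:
$X = 11$ ($X = 8 - -3 = 8 + 3 = 11$)
$S = 16$ ($S = \left(-4\right)^{2} = 16$)
$O = -7$ ($O = \left(-1\right) 11 + 4 = -11 + 4 = -7$)
$x{\left(K \right)} = 144$ ($x{\left(K \right)} = - 9 \left(\left(-1\right) 16\right) = \left(-9\right) \left(-16\right) = 144$)
$\left(x{\left(\frac{1}{B} \right)} + O\right)^{2} = \left(144 - 7\right)^{2} = 137^{2} = 18769$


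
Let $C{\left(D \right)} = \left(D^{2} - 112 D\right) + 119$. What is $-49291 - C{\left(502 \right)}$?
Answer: $-245190$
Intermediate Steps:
$C{\left(D \right)} = 119 + D^{2} - 112 D$
$-49291 - C{\left(502 \right)} = -49291 - \left(119 + 502^{2} - 56224\right) = -49291 - \left(119 + 252004 - 56224\right) = -49291 - 195899 = -245190$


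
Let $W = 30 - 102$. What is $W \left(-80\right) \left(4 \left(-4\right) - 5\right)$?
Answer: $-120960$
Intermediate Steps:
$W = -72$ ($W = 30 - 102 = -72$)
$W \left(-80\right) \left(4 \left(-4\right) - 5\right) = \left(-72\right) \left(-80\right) \left(4 \left(-4\right) - 5\right) = 5760 \left(-16 - 5\right) = 5760 \left(-21\right) = -120960$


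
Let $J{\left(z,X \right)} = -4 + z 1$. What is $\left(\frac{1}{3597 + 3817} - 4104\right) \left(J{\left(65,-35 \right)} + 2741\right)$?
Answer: $- \frac{42628304055}{3707} \approx -1.1499 \cdot 10^{7}$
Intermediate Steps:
$J{\left(z,X \right)} = -4 + z$
$\left(\frac{1}{3597 + 3817} - 4104\right) \left(J{\left(65,-35 \right)} + 2741\right) = \left(\frac{1}{3597 + 3817} - 4104\right) \left(\left(-4 + 65\right) + 2741\right) = \left(\frac{1}{7414} - 4104\right) \left(61 + 2741\right) = \left(\frac{1}{7414} - 4104\right) 2802 = \left(- \frac{30427055}{7414}\right) 2802 = - \frac{42628304055}{3707}$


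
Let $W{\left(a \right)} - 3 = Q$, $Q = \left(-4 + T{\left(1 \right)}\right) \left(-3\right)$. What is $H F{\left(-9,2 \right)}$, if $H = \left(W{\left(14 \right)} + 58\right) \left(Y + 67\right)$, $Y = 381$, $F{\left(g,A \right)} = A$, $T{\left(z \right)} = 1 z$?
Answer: $62720$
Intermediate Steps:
$T{\left(z \right)} = z$
$Q = 9$ ($Q = \left(-4 + 1\right) \left(-3\right) = \left(-3\right) \left(-3\right) = 9$)
$W{\left(a \right)} = 12$ ($W{\left(a \right)} = 3 + 9 = 12$)
$H = 31360$ ($H = \left(12 + 58\right) \left(381 + 67\right) = 70 \cdot 448 = 31360$)
$H F{\left(-9,2 \right)} = 31360 \cdot 2 = 62720$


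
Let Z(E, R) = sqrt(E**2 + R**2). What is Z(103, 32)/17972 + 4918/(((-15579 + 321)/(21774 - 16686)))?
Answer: -4170464/2543 + sqrt(11633)/17972 ≈ -1640.0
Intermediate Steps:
Z(103, 32)/17972 + 4918/(((-15579 + 321)/(21774 - 16686))) = sqrt(103**2 + 32**2)/17972 + 4918/(((-15579 + 321)/(21774 - 16686))) = sqrt(10609 + 1024)*(1/17972) + 4918/((-15258/5088)) = sqrt(11633)*(1/17972) + 4918/((-15258*1/5088)) = sqrt(11633)/17972 + 4918/(-2543/848) = sqrt(11633)/17972 + 4918*(-848/2543) = sqrt(11633)/17972 - 4170464/2543 = -4170464/2543 + sqrt(11633)/17972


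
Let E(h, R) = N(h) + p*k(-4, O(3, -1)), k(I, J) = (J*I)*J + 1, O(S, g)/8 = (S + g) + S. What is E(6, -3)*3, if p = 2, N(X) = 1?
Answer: -38391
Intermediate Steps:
O(S, g) = 8*g + 16*S (O(S, g) = 8*((S + g) + S) = 8*(g + 2*S) = 8*g + 16*S)
k(I, J) = 1 + I*J**2 (k(I, J) = (I*J)*J + 1 = I*J**2 + 1 = 1 + I*J**2)
E(h, R) = -12797 (E(h, R) = 1 + 2*(1 - 4*(8*(-1) + 16*3)**2) = 1 + 2*(1 - 4*(-8 + 48)**2) = 1 + 2*(1 - 4*40**2) = 1 + 2*(1 - 4*1600) = 1 + 2*(1 - 6400) = 1 + 2*(-6399) = 1 - 12798 = -12797)
E(6, -3)*3 = -12797*3 = -38391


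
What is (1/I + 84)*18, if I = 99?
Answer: 16634/11 ≈ 1512.2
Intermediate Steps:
(1/I + 84)*18 = (1/99 + 84)*18 = (8317/99)*18 = 16634/11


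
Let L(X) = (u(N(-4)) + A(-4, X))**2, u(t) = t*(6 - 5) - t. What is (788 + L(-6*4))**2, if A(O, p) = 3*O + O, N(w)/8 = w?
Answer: 1089936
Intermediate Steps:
N(w) = 8*w
u(t) = 0 (u(t) = t*1 - t = t - t = 0)
A(O, p) = 4*O
L(X) = 256 (L(X) = (0 + 4*(-4))**2 = (0 - 16)**2 = (-16)**2 = 256)
(788 + L(-6*4))**2 = (788 + 256)**2 = 1044**2 = 1089936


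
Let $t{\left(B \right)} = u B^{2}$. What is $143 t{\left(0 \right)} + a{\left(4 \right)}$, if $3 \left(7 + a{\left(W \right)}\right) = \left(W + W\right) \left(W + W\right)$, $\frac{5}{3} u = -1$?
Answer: $\frac{43}{3} \approx 14.333$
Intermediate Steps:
$u = - \frac{3}{5}$ ($u = \frac{3}{5} \left(-1\right) = - \frac{3}{5} \approx -0.6$)
$t{\left(B \right)} = - \frac{3 B^{2}}{5}$
$a{\left(W \right)} = -7 + \frac{4 W^{2}}{3}$ ($a{\left(W \right)} = -7 + \frac{\left(W + W\right) \left(W + W\right)}{3} = -7 + \frac{2 W 2 W}{3} = -7 + \frac{4 W^{2}}{3}$)
$143 t{\left(0 \right)} + a{\left(4 \right)} = 143 \left(- \frac{3 \cdot 0^{2}}{5}\right) - \left(7 - \frac{4 \cdot 4^{2}}{3}\right) = 143 \left(\left(- \frac{3}{5}\right) 0\right) + \left(-7 + \frac{4}{3} \cdot 16\right) = 143 \cdot 0 + \left(-7 + \frac{64}{3}\right) = 0 + \frac{43}{3} = \frac{43}{3}$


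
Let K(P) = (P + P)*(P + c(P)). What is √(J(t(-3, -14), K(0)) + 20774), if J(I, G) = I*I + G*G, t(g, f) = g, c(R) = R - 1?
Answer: √20783 ≈ 144.16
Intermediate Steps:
c(R) = -1 + R
K(P) = 2*P*(-1 + 2*P) (K(P) = (P + P)*(P + (-1 + P)) = (2*P)*(-1 + 2*P) = 2*P*(-1 + 2*P))
J(I, G) = G² + I² (J(I, G) = I² + G² = G² + I²)
√(J(t(-3, -14), K(0)) + 20774) = √(((2*0*(-1 + 2*0))² + (-3)²) + 20774) = √(((2*0*(-1 + 0))² + 9) + 20774) = √(((2*0*(-1))² + 9) + 20774) = √((0² + 9) + 20774) = √((0 + 9) + 20774) = √(9 + 20774) = √20783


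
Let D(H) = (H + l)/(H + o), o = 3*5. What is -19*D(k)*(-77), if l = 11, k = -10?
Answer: 1463/5 ≈ 292.60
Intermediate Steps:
o = 15
D(H) = (11 + H)/(15 + H) (D(H) = (H + 11)/(H + 15) = (11 + H)/(15 + H))
-19*D(k)*(-77) = -19*(11 - 10)/(15 - 10)*(-77) = -19/5*(-77) = 1463/5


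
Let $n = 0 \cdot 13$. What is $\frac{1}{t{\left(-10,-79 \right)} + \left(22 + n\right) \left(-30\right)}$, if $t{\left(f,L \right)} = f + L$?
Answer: $- \frac{1}{749} \approx -0.0013351$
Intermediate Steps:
$n = 0$
$t{\left(f,L \right)} = L + f$
$\frac{1}{t{\left(-10,-79 \right)} + \left(22 + n\right) \left(-30\right)} = \frac{1}{\left(-79 - 10\right) + \left(22 + 0\right) \left(-30\right)} = \frac{1}{-89 + 22 \left(-30\right)} = \frac{1}{-89 - 660} = \frac{1}{-749} = - \frac{1}{749}$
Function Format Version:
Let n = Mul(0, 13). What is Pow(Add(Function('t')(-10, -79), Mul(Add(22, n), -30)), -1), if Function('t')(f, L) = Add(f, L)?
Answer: Rational(-1, 749) ≈ -0.0013351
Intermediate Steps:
n = 0
Function('t')(f, L) = Add(L, f)
Pow(Add(Function('t')(-10, -79), Mul(Add(22, n), -30)), -1) = Pow(Add(Add(-79, -10), Mul(Add(22, 0), -30)), -1) = Pow(Add(-89, Mul(22, -30)), -1) = Pow(Add(-89, -660), -1) = Pow(-749, -1) = Rational(-1, 749)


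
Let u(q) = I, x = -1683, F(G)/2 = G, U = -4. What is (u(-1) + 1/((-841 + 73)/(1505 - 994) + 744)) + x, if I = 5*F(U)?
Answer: -653733257/379416 ≈ -1723.0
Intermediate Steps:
F(G) = 2*G
I = -40 (I = 5*(2*(-4)) = 5*(-8) = -40)
u(q) = -40
(u(-1) + 1/((-841 + 73)/(1505 - 994) + 744)) + x = (-40 + 1/((-841 + 73)/(1505 - 994) + 744)) - 1683 = (-40 + 1/(-768/511 + 744)) - 1683 = (-40 + 1/(379416/511)) - 1683 = (-40 + 511/379416) - 1683 = -15176129/379416 - 1683 = -653733257/379416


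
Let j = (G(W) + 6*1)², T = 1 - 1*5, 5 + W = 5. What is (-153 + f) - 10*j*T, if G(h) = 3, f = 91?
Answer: 3178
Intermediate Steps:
W = 0 (W = -5 + 5 = 0)
T = -4 (T = 1 - 5 = -4)
j = 81 (j = (3 + 6*1)² = (3 + 6)² = 9² = 81)
(-153 + f) - 10*j*T = (-153 + 91) - 810*(-4) = -62 - 10*(-324) = -62 + 3240 = 3178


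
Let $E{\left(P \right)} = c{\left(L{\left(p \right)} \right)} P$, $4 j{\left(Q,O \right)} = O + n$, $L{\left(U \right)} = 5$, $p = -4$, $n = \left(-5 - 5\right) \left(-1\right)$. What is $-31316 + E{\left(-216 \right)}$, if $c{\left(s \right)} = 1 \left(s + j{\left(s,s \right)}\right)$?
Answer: $-33206$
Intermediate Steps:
$n = 10$ ($n = \left(-10\right) \left(-1\right) = 10$)
$j{\left(Q,O \right)} = \frac{5}{2} + \frac{O}{4}$ ($j{\left(Q,O \right)} = \frac{O + 10}{4} = \frac{10 + O}{4} = \frac{5}{2} + \frac{O}{4}$)
$c{\left(s \right)} = \frac{5}{2} + \frac{5 s}{4}$ ($c{\left(s \right)} = 1 \left(s + \left(\frac{5}{2} + \frac{s}{4}\right)\right) = 1 \left(\frac{5}{2} + \frac{5 s}{4}\right) = \frac{5}{2} + \frac{5 s}{4}$)
$E{\left(P \right)} = \frac{35 P}{4}$ ($E{\left(P \right)} = \left(\frac{5}{2} + \frac{5}{4} \cdot 5\right) P = \left(\frac{5}{2} + \frac{25}{4}\right) P = \frac{35 P}{4}$)
$-31316 + E{\left(-216 \right)} = -31316 + \frac{35}{4} \left(-216\right) = -31316 - 1890 = -33206$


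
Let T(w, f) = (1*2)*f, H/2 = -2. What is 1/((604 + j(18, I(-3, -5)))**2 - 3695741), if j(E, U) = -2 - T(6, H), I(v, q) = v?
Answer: -1/3323641 ≈ -3.0087e-7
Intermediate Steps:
H = -4 (H = 2*(-2) = -4)
T(w, f) = 2*f
j(E, U) = 6 (j(E, U) = -2 - 2*(-4) = -2 - 1*(-8) = -2 + 8 = 6)
1/((604 + j(18, I(-3, -5)))**2 - 3695741) = 1/((604 + 6)**2 - 3695741) = 1/(610**2 - 3695741) = 1/(372100 - 3695741) = 1/(-3323641) = -1/3323641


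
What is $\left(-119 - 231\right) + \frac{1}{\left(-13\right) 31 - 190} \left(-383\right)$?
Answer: $- \frac{207167}{593} \approx -349.35$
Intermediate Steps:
$\left(-119 - 231\right) + \frac{1}{\left(-13\right) 31 - 190} \left(-383\right) = \left(-119 - 231\right) + \frac{1}{-403 - 190} \left(-383\right) = -350 + \frac{1}{-593} \left(-383\right) = -350 - - \frac{383}{593} = -350 + \frac{383}{593} = - \frac{207167}{593}$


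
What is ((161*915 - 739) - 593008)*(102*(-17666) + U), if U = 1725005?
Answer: 34342674464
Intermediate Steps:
((161*915 - 739) - 593008)*(102*(-17666) + U) = ((161*915 - 739) - 593008)*(102*(-17666) + 1725005) = ((147315 - 739) - 593008)*(-1801932 + 1725005) = (146576 - 593008)*(-76927) = -446432*(-76927) = 34342674464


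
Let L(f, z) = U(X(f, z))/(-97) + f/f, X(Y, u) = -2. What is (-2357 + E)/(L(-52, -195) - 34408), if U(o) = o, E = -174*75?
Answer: 1494479/3337477 ≈ 0.44779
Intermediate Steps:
E = -13050
L(f, z) = 99/97 (L(f, z) = -2/(-97) + f/f = -2*(-1/97) + 1 = 2/97 + 1 = 99/97)
(-2357 + E)/(L(-52, -195) - 34408) = (-2357 - 13050)/(99/97 - 34408) = -15407/(-3337477/97) = -15407*(-97/3337477) = 1494479/3337477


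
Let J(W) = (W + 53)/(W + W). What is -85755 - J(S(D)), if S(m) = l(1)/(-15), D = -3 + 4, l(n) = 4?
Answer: -685249/8 ≈ -85656.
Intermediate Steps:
D = 1
S(m) = -4/15 (S(m) = 4/(-15) = 4*(-1/15) = -4/15)
J(W) = (53 + W)/(2*W) (J(W) = (53 + W)/((2*W)) = (53 + W)*(1/(2*W)) = (53 + W)/(2*W))
-85755 - J(S(D)) = -85755 - (53 - 4/15)/(2*(-4/15)) = -85755 - (-15)*791/(2*4*15) = -85755 - 1*(-791/8) = -85755 + 791/8 = -685249/8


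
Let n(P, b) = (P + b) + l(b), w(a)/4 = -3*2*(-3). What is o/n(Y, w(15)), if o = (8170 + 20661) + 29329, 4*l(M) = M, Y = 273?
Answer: 58160/363 ≈ 160.22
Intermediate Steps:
l(M) = M/4
o = 58160 (o = 28831 + 29329 = 58160)
w(a) = 72 (w(a) = 4*(-3*2*(-3)) = 4*(-6*(-3)) = 4*18 = 72)
n(P, b) = P + 5*b/4 (n(P, b) = (P + b) + b/4 = P + 5*b/4)
o/n(Y, w(15)) = 58160/(273 + (5/4)*72) = 58160/(273 + 90) = 58160/363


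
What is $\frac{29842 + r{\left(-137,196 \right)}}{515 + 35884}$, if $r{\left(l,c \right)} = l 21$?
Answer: $\frac{26965}{36399} \approx 0.74082$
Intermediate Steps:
$r{\left(l,c \right)} = 21 l$
$\frac{29842 + r{\left(-137,196 \right)}}{515 + 35884} = \frac{29842 + 21 \left(-137\right)}{515 + 35884} = \frac{29842 - 2877}{36399} = 26965 \cdot \frac{1}{36399} = \frac{26965}{36399}$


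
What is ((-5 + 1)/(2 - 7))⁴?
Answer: 256/625 ≈ 0.40960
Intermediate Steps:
((-5 + 1)/(2 - 7))⁴ = (-4/(-5))⁴ = (-4*(-⅕))⁴ = (⅘)⁴ = 256/625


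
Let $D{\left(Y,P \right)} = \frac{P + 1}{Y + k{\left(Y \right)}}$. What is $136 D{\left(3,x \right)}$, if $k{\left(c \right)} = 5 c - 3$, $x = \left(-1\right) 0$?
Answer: $\frac{136}{15} \approx 9.0667$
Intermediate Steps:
$x = 0$
$k{\left(c \right)} = -3 + 5 c$
$D{\left(Y,P \right)} = \frac{1 + P}{-3 + 6 Y}$ ($D{\left(Y,P \right)} = \frac{P + 1}{Y + \left(-3 + 5 Y\right)} = \frac{1 + P}{-3 + 6 Y}$)
$136 D{\left(3,x \right)} = 136 \frac{1 + 0}{3 \left(-1 + 2 \cdot 3\right)} = 136 \cdot \frac{1}{3} \frac{1}{-1 + 6} \cdot 1 = 136 \cdot \frac{1}{3} \cdot \frac{1}{5} \cdot 1 = 136 \cdot \frac{1}{15} = \frac{136}{15}$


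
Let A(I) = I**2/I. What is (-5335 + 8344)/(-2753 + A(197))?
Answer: -1003/852 ≈ -1.1772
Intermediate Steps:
A(I) = I
(-5335 + 8344)/(-2753 + A(197)) = (-5335 + 8344)/(-2753 + 197) = 3009/(-2556) = 3009*(-1/2556) = -1003/852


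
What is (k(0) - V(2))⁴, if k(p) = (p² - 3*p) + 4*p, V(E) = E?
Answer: 16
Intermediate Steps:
k(p) = p + p²
(k(0) - V(2))⁴ = (0*(1 + 0) - 1*2)⁴ = (0*1 - 2)⁴ = (0 - 2)⁴ = (-2)⁴ = 16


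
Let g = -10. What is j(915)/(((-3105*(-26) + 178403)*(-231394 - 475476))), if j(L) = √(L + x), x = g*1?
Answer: -√905/183173343710 ≈ -1.6423e-10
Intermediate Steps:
x = -10 (x = -10*1 = -10)
j(L) = √(-10 + L) (j(L) = √(L - 10) = √(-10 + L))
j(915)/(((-3105*(-26) + 178403)*(-231394 - 475476))) = √(-10 + 915)/(((-3105*(-26) + 178403)*(-231394 - 475476))) = √905/(((80730 + 178403)*(-706870))) = √905/((259133*(-706870))) = √905/(-183173343710) = √905*(-1/183173343710) = -√905/183173343710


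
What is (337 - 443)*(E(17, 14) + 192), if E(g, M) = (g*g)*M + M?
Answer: -450712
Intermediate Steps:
E(g, M) = M + M*g² (E(g, M) = g²*M + M = M*g² + M = M + M*g²)
(337 - 443)*(E(17, 14) + 192) = (337 - 443)*(14*(1 + 17²) + 192) = -106*(14*(1 + 289) + 192) = -106*(14*290 + 192) = -106*(4060 + 192) = -106*4252 = -450712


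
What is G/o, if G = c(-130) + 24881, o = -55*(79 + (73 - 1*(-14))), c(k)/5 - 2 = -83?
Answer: -12238/4565 ≈ -2.6808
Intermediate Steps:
c(k) = -405 (c(k) = 10 + 5*(-83) = 10 - 415 = -405)
o = -9130 (o = -55*(79 + (73 + 14)) = -55*(79 + 87) = -55*166 = -9130)
G = 24476 (G = -405 + 24881 = 24476)
G/o = 24476/(-9130) = 24476*(-1/9130) = -12238/4565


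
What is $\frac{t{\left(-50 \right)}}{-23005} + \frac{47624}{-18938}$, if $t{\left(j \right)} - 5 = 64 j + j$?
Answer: $- \frac{103413631}{43566869} \approx -2.3737$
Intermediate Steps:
$t{\left(j \right)} = 5 + 65 j$ ($t{\left(j \right)} = 5 + \left(64 j + j\right) = 5 + 65 j$)
$\frac{t{\left(-50 \right)}}{-23005} + \frac{47624}{-18938} = \frac{5 + 65 \left(-50\right)}{-23005} + \frac{47624}{-18938} = \left(5 - 3250\right) \left(- \frac{1}{23005}\right) + 47624 \left(- \frac{1}{18938}\right) = \left(-3245\right) \left(- \frac{1}{23005}\right) - \frac{23812}{9469} = \frac{649}{4601} - \frac{23812}{9469} = - \frac{103413631}{43566869}$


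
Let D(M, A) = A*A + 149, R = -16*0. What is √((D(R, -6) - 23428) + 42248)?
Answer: √19005 ≈ 137.86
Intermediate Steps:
R = 0
D(M, A) = 149 + A² (D(M, A) = A² + 149 = 149 + A²)
√((D(R, -6) - 23428) + 42248) = √(((149 + (-6)²) - 23428) + 42248) = √(((149 + 36) - 23428) + 42248) = √((185 - 23428) + 42248) = √(-23243 + 42248) = √19005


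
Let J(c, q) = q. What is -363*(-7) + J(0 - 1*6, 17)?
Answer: 2558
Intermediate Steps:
-363*(-7) + J(0 - 1*6, 17) = -363*(-7) + 17 = 2541 + 17 = 2558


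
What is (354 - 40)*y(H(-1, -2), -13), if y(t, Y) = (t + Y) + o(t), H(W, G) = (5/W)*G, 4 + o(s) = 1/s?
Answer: -10833/5 ≈ -2166.6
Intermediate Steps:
o(s) = -4 + 1/s
H(W, G) = 5*G/W
y(t, Y) = -4 + Y + t + 1/t (y(t, Y) = (t + Y) + (-4 + 1/t) = (Y + t) + (-4 + 1/t) = -4 + Y + t + 1/t)
(354 - 40)*y(H(-1, -2), -13) = (354 - 40)*(-4 - 13 + 5*(-2)/(-1) + 1/(5*(-2)/(-1))) = 314*(-4 - 13 + 5*(-2)*(-1) + 1/(5*(-2)*(-1))) = 314*(-4 - 13 + 10 + 1/10) = 314*(-4 - 13 + 10 + ⅒) = 314*(-69/10) = -10833/5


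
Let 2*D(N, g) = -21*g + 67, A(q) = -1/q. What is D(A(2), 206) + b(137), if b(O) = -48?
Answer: -4355/2 ≈ -2177.5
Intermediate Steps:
D(N, g) = 67/2 - 21*g/2 (D(N, g) = (-21*g + 67)/2 = (67 - 21*g)/2 = 67/2 - 21*g/2)
D(A(2), 206) + b(137) = (67/2 - 21/2*206) - 48 = (67/2 - 2163) - 48 = -4259/2 - 48 = -4355/2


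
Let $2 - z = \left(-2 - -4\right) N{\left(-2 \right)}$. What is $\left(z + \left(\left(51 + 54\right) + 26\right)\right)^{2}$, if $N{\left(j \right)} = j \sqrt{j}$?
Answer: $17657 + 1064 i \sqrt{2} \approx 17657.0 + 1504.7 i$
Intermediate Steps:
$N{\left(j \right)} = j^{\frac{3}{2}}$
$z = 2 + 4 i \sqrt{2}$ ($z = 2 - \left(-2 - -4\right) \left(-2\right)^{\frac{3}{2}} = 2 - \left(-2 + 4\right) \left(- 2 i \sqrt{2}\right) = 2 - 2 \left(- 2 i \sqrt{2}\right) = 2 - - 4 i \sqrt{2} = 2 + 4 i \sqrt{2} \approx 2.0 + 5.6569 i$)
$\left(z + \left(\left(51 + 54\right) + 26\right)\right)^{2} = \left(\left(2 + 4 i \sqrt{2}\right) + \left(\left(51 + 54\right) + 26\right)\right)^{2} = \left(\left(2 + 4 i \sqrt{2}\right) + \left(105 + 26\right)\right)^{2} = \left(\left(2 + 4 i \sqrt{2}\right) + 131\right)^{2} = \left(133 + 4 i \sqrt{2}\right)^{2}$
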